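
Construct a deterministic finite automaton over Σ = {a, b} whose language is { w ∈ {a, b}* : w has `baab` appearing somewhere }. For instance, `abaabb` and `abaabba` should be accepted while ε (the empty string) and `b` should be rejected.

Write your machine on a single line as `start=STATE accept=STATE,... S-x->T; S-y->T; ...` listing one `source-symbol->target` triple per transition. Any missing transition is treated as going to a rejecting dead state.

start=s0; accept=s4; s0-a->s0; s0-b->s1; s1-a->s2; s1-b->s1; s2-a->s3; s2-b->s1; s3-a->s0; s3-b->s4; s4-a->s4; s4-b->s4

Track how much of `baab` has been matched so far: state s0 is no progress, s4 is the absorbing accept state reached once `baab` has occurred. Intermediate states record partial matches; on a mismatch, fall back to the longest reusable overlap.
5 states suffice.
        a   b  
>  s0   s0  s1 
   s1   s2  s1 
   s2   s3  s1 
   s3   s0  s4 
 * s4   s4  s4 
(> = start, * = accepting)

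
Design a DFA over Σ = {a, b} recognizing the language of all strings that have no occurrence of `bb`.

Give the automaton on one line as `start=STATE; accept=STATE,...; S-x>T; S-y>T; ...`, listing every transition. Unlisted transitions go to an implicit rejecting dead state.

This is the complement of 'contains `bb`'. Use the same substring-matching states — q0 through q2 holding how much of `bb` has just been matched — but flip the accepting set: everything except the trap q2 accepts.
3 states suffice.
        a   b  
>* q0   q0  q1 
 * q1   q0  q2 
   q2   q2  q2 
(> = start, * = accepting)

start=q0; accept=q0,q1; q0-a>q0; q0-b>q1; q1-a>q0; q1-b>q2; q2-a>q2; q2-b>q2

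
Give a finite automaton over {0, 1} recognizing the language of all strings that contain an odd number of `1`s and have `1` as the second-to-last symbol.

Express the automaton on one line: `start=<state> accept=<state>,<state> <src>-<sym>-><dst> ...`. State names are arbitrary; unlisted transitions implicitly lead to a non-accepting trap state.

Build one automaton per condition and run them in lockstep. The first has 2 states tracking the count of `1`s modulo 2; the second has 7 states tracking the last 2 symbols read. A product state is a pair (one from each), accepting exactly when both do. Equivalent product states are then merged.
A 6-state machine:
        0   1  
>  q0   q0  q1 
   q1   q2  q3 
 * q2   q4  q3 
   q3   q0  q5 
   q4   q4  q3 
 * q5   q2  q3 
(> = start, * = accepting)

start=q0 accept=q2,q5 q0-0->q0 q0-1->q1 q1-0->q2 q1-1->q3 q2-0->q4 q2-1->q3 q3-0->q0 q3-1->q5 q4-0->q4 q4-1->q3 q5-0->q2 q5-1->q3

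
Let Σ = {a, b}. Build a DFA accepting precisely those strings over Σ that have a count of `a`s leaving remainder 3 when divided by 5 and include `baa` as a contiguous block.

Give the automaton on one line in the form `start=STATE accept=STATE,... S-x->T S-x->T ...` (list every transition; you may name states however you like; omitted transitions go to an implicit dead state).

start=S0 accept=S13 S0-a->S1 S0-b->S2 S1-a->S3 S1-b->S4 S2-a->S5 S2-b->S2 S3-a->S6 S3-b->S7 S4-a->S8 S4-b->S4 S5-a->S9 S5-b->S4 S6-a->S10 S6-b->S11 S7-a->S12 S7-b->S7 S8-a->S13 S8-b->S7 S9-a->S13 S9-b->S9 S10-a->S0 S10-b->S14 S11-a->S15 S11-b->S11 S12-a->S16 S12-b->S11 S13-a->S16 S13-b->S13 S14-a->S17 S14-b->S14 S15-a->S18 S15-b->S14 S16-a->S18 S16-b->S16 S17-a->S19 S17-b->S2 S18-a->S19 S18-b->S18 S19-a->S9 S19-b->S19

Handle the two conditions separately and then intersect. One (5 states) tracks the count of `a`s modulo 5; the other (4 states) tracks whether and how much of `baa` has been seen. Each combined state is a pair, one component from each; accept when both components accept.
          a    b  
>  S0     S1   S2 
   S1     S3   S4 
   S2     S5   S2 
   S3     S6   S7 
   S4     S8   S4 
   S5     S9   S4 
   S6    S10  S11 
   S7    S12   S7 
   S8    S13   S7 
   S9    S13   S9 
   S10    S0  S14 
   S11   S15  S11 
   S12   S16  S11 
 * S13   S16  S13 
   S14   S17  S14 
   S15   S18  S14 
   S16   S18  S16 
   S17   S19   S2 
   S18   S19  S18 
   S19    S9  S19 
(> = start, * = accepting)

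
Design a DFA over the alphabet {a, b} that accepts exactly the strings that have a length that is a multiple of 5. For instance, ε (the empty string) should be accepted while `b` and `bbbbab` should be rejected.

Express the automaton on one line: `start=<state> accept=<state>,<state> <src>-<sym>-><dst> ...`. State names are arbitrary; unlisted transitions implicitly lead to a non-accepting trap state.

Count input length modulo 5: every symbol advances one step around the cycle q0 → q1 → q2 → q3 → q4 → q0. Accept at q0.
With 5 states:
        a   b  
>* q0   q1  q1 
   q1   q2  q2 
   q2   q3  q3 
   q3   q4  q4 
   q4   q0  q0 
(> = start, * = accepting)

start=q0 accept=q0 q0-a->q1 q0-b->q1 q1-a->q2 q1-b->q2 q2-a->q3 q2-b->q3 q3-a->q4 q3-b->q4 q4-a->q0 q4-b->q0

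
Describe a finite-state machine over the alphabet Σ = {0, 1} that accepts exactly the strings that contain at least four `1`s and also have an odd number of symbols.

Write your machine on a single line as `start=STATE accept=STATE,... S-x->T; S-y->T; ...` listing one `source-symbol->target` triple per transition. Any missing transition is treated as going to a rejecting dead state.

start=q0; accept=q9,q10; q0-0->q1; q0-1->q2; q1-0->q0; q1-1->q3; q2-0->q3; q2-1->q4; q3-0->q2; q3-1->q5; q4-0->q5; q4-1->q6; q5-0->q4; q5-1->q7; q6-0->q7; q6-1->q8; q7-0->q6; q7-1->q9; q8-0->q9; q8-1->q10; q9-0->q8; q9-1->q11; q10-0->q11; q10-1->q11; q11-0->q10; q11-1->q10

Build one automaton per condition and run them in lockstep. One (6 states) tracks the count of `1`s, saturating at 5; the other (2 states) tracks the input length modulo 2. Each combined state is a pair, one component from each; accept when both components accept.
With 12 states:
          0    1  
>  q0     q1   q2 
   q1     q0   q3 
   q2     q3   q4 
   q3     q2   q5 
   q4     q5   q6 
   q5     q4   q7 
   q6     q7   q8 
   q7     q6   q9 
   q8     q9  q10 
 * q9     q8  q11 
 * q10   q11  q11 
   q11   q10  q10 
(> = start, * = accepting)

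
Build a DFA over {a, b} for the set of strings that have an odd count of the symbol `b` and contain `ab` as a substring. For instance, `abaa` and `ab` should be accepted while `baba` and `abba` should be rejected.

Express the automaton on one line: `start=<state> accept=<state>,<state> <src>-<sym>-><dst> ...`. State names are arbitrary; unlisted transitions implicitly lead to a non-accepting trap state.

Run two small machines in parallel and take their product. The first has 2 states tracking the count of `b`s modulo 2; the second has 3 states tracking whether and how much of `ab` has been seen. A product state is a pair (one from each), accepting exactly when both do.
6 states suffice.
        a   b  
>  q0   q1  q2 
   q1   q1  q3 
   q2   q4  q0 
 * q3   q3  q5 
   q4   q4  q5 
   q5   q5  q3 
(> = start, * = accepting)

start=q0 accept=q3 q0-a->q1 q0-b->q2 q1-a->q1 q1-b->q3 q2-a->q4 q2-b->q0 q3-a->q3 q3-b->q5 q4-a->q4 q4-b->q5 q5-a->q5 q5-b->q3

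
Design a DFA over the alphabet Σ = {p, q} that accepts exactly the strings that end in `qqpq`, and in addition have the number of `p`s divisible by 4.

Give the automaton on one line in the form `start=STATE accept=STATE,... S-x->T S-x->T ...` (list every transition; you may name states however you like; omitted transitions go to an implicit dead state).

Handle the two conditions separately and then intersect. One (5 states) tracks how much of the suffix `qqpq` has currently been matched; the other (4 states) tracks the count of `p`s modulo 4. Each combined state is a pair, one component from each; accept when both components accept. Equivalent product states are then merged.
        p   q  
>  S0   S1  S0 
   S1   S2  S1 
   S2   S3  S2 
   S3   S0  S4 
   S4   S0  S5 
   S5   S6  S5 
   S6   S1  S7 
 * S7   S1  S0 
(> = start, * = accepting)

start=S0 accept=S7 S0-p->S1 S0-q->S0 S1-p->S2 S1-q->S1 S2-p->S3 S2-q->S2 S3-p->S0 S3-q->S4 S4-p->S0 S4-q->S5 S5-p->S6 S5-q->S5 S6-p->S1 S6-q->S7 S7-p->S1 S7-q->S0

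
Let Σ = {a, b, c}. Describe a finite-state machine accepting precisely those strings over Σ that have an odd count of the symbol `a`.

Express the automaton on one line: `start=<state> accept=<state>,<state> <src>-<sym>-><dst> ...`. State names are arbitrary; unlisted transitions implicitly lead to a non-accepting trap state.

The only thing that matters is how many `a`s have appeared, reduced mod 2. Use one state per residue: s0 for 0, …, s1 for 1. Reading `a` moves to the next residue; anything else stays put. s1 is accepting.
        a   b   c  
>  s0   s1  s0  s0 
 * s1   s0  s1  s1 
(> = start, * = accepting)

start=s0 accept=s1 s0-a->s1 s0-b->s0 s0-c->s0 s1-a->s0 s1-b->s1 s1-c->s1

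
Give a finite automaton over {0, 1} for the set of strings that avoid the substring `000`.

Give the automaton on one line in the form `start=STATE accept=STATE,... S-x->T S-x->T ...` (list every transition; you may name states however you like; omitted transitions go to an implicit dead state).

This is the complement of 'contains `000`'. Use the same substring-matching states — A through D holding how much of `000` has just been matched — but flip the accepting set: everything except the trap D accepts.
4 states suffice.
       0  1 
>* A   B  A 
 * B   C  A 
 * C   D  A 
   D   D  D 
(> = start, * = accepting)

start=A accept=A,B,C A-0->B A-1->A B-0->C B-1->A C-0->D C-1->A D-0->D D-1->D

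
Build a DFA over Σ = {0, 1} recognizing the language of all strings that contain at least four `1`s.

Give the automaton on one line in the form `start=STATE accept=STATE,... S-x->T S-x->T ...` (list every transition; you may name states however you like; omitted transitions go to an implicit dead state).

start=s0 accept=s4,s5 s0-0->s0 s0-1->s1 s1-0->s1 s1-1->s2 s2-0->s2 s2-1->s3 s3-0->s3 s3-1->s4 s4-0->s4 s4-1->s5 s5-0->s5 s5-1->s5

Count `1`s, saturating at 5: states s0 through s4 mean 0 through 4 `1`s seen; s5 means more than 4. Each `1` increments (capped at s5); other symbols loop. Accept from {s4, s5}.
With 6 states:
        0   1  
>  s0   s0  s1 
   s1   s1  s2 
   s2   s2  s3 
   s3   s3  s4 
 * s4   s4  s5 
 * s5   s5  s5 
(> = start, * = accepting)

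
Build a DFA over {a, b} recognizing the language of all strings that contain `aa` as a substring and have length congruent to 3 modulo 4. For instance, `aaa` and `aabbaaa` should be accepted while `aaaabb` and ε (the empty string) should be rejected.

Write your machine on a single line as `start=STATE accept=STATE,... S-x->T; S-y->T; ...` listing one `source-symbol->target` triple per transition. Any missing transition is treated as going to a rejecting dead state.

start=S0; accept=S6; S0-a->S1; S0-b->S2; S1-a->S3; S1-b->S4; S2-a->S5; S2-b->S4; S3-a->S6; S3-b->S6; S4-a->S7; S4-b->S8; S5-a->S6; S5-b->S8; S6-a->S9; S6-b->S9; S7-a->S9; S7-b->S0; S8-a->S10; S8-b->S0; S9-a->S11; S9-b->S11; S10-a->S11; S10-b->S2; S11-a->S3; S11-b->S3

Build one automaton per condition and run them in lockstep. The first has 3 states tracking whether and how much of `aa` has been seen; the second has 4 states tracking the input length modulo 4. A product state is a pair (one from each), accepting exactly when both do.
With 12 states:
          a    b  
>  S0     S1   S2 
   S1     S3   S4 
   S2     S5   S4 
   S3     S6   S6 
   S4     S7   S8 
   S5     S6   S8 
 * S6     S9   S9 
   S7     S9   S0 
   S8    S10   S0 
   S9    S11  S11 
   S10   S11   S2 
   S11    S3   S3 
(> = start, * = accepting)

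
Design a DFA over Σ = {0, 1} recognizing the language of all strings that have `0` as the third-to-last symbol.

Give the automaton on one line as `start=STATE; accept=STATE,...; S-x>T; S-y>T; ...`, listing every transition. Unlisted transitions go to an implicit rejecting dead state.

start=s0; accept=s7,s8,s9,s10; s0-0>s1; s0-1>s2; s1-0>s3; s1-1>s4; s2-0>s5; s2-1>s6; s3-0>s7; s3-1>s8; s4-0>s9; s4-1>s10; s5-0>s11; s5-1>s12; s6-0>s13; s6-1>s14; s7-0>s7; s7-1>s8; s8-0>s9; s8-1>s10; s9-0>s11; s9-1>s12; s10-0>s13; s10-1>s14; s11-0>s7; s11-1>s8; s12-0>s9; s12-1>s10; s13-0>s11; s13-1>s12; s14-0>s13; s14-1>s14

Because acceptance depends on a position counted from the end, the machine has to buffer the most recent 3 symbols. Make each state the string of the last up-to-3 symbols read; on input `x` shift the window left and append `x`. Accept when the buffered window has length 3 and begins with `0`.
A 15-state machine:
          0    1  
>  s0     s1   s2 
   s1     s3   s4 
   s2     s5   s6 
   s3     s7   s8 
   s4     s9  s10 
   s5    s11  s12 
   s6    s13  s14 
 * s7     s7   s8 
 * s8     s9  s10 
 * s9    s11  s12 
 * s10   s13  s14 
   s11    s7   s8 
   s12    s9  s10 
   s13   s11  s12 
   s14   s13  s14 
(> = start, * = accepting)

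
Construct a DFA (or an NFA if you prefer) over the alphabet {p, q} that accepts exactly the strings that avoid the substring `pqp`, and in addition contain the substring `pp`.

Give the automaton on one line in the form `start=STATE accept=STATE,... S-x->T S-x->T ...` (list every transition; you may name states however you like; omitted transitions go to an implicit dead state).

start=S0 accept=S2,S4,S6 S0-p->S1 S0-q->S0 S1-p->S2 S1-q->S3 S2-p->S2 S2-q->S4 S3-p->S5 S3-q->S0 S4-p->S5 S4-q->S6 S5-p->S5 S5-q->S5 S6-p->S2 S6-q->S6

Run two small machines in parallel and take their product. The first has 4 states tracking partial matches of the forbidden pattern `pqp`; the second has 3 states tracking whether and how much of `pp` has been seen. A product state is a pair (one from each), accepting exactly when both do. Equivalent product states are then merged.
        p   q  
>  S0   S1  S0 
   S1   S2  S3 
 * S2   S2  S4 
   S3   S5  S0 
 * S4   S5  S6 
   S5   S5  S5 
 * S6   S2  S6 
(> = start, * = accepting)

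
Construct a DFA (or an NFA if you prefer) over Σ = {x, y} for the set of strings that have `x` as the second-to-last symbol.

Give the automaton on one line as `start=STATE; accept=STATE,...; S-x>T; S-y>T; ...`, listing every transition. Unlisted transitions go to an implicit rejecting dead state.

A DFA must remember the last 2 symbols (since which symbol is second-to-last isn't known until the input ends). Use one state per possible window of the last ≤2 symbols; accept from those whose window starts with `x`.
        x   y  
>  s0   s1  s2 
   s1   s3  s4 
   s2   s5  s6 
 * s3   s3  s4 
 * s4   s5  s6 
   s5   s3  s4 
   s6   s5  s6 
(> = start, * = accepting)

start=s0; accept=s3,s4; s0-x>s1; s0-y>s2; s1-x>s3; s1-y>s4; s2-x>s5; s2-y>s6; s3-x>s3; s3-y>s4; s4-x>s5; s4-y>s6; s5-x>s3; s5-y>s4; s6-x>s5; s6-y>s6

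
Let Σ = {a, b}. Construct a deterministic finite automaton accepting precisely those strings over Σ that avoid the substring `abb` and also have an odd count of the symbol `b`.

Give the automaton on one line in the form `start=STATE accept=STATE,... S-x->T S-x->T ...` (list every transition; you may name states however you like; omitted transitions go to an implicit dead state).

start=S0 accept=S2,S3,S4 S0-a->S1 S0-b->S2 S1-a->S1 S1-b->S3 S2-a->S4 S2-b->S0 S3-a->S4 S3-b->S5 S4-a->S4 S4-b->S6 S5-a->S5 S5-b->S5 S6-a->S1 S6-b->S5

Run two small machines in parallel and take their product. The first has 4 states tracking partial matches of the forbidden pattern `abb`; the second has 2 states tracking the count of `b`s modulo 2. A product state is a pair (one from each), accepting exactly when both do. Minimizing collapses redundant product states.
7 states suffice.
        a   b  
>  S0   S1  S2 
   S1   S1  S3 
 * S2   S4  S0 
 * S3   S4  S5 
 * S4   S4  S6 
   S5   S5  S5 
   S6   S1  S5 
(> = start, * = accepting)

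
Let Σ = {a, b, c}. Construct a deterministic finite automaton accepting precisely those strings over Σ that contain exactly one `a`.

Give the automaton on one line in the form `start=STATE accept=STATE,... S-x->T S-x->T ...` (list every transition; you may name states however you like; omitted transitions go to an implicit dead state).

Count `a`s, saturating at 2: state q0 means no `a` yet, q1 means one `a` seen, q2 means more than one. Each `a` increments (capped at q2); other symbols loop. Accept from {q1}.
With 3 states:
        a   b   c  
>  q0   q1  q0  q0 
 * q1   q2  q1  q1 
   q2   q2  q2  q2 
(> = start, * = accepting)

start=q0 accept=q1 q0-a->q1 q0-b->q0 q0-c->q0 q1-a->q2 q1-b->q1 q1-c->q1 q2-a->q2 q2-b->q2 q2-c->q2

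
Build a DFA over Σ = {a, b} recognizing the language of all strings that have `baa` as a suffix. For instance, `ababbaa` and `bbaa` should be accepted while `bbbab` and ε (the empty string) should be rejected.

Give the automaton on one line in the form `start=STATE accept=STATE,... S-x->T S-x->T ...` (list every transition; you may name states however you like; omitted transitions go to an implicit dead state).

Let each state record the length of the longest suffix of the input read so far that is also a prefix of `baa`. q1 means the last symbol is `b`; q2 means the last 2 symbols are `ba`; q3 means the last 3 symbols are `baa`. Accept only at q3, where the string currently ends in `baa`.
With 4 states:
        a   b  
>  q0   q0  q1 
   q1   q2  q1 
   q2   q3  q1 
 * q3   q0  q1 
(> = start, * = accepting)

start=q0 accept=q3 q0-a->q0 q0-b->q1 q1-a->q2 q1-b->q1 q2-a->q3 q2-b->q1 q3-a->q0 q3-b->q1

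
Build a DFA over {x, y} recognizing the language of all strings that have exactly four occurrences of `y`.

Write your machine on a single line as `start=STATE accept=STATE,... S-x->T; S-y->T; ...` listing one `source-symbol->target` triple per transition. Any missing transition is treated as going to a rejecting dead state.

Only the number of `y`s matters, and only up to 5. Make a chain q0 → q1 → q2 → q3 → q4 → q5 advanced by each `y` (with q5 absorbing); every other symbol self-loops. The accepting set is {q4}.
A 6-state machine:
        x   y  
>  q0   q0  q1 
   q1   q1  q2 
   q2   q2  q3 
   q3   q3  q4 
 * q4   q4  q5 
   q5   q5  q5 
(> = start, * = accepting)

start=q0; accept=q4; q0-x->q0; q0-y->q1; q1-x->q1; q1-y->q2; q2-x->q2; q2-y->q3; q3-x->q3; q3-y->q4; q4-x->q4; q4-y->q5; q5-x->q5; q5-y->q5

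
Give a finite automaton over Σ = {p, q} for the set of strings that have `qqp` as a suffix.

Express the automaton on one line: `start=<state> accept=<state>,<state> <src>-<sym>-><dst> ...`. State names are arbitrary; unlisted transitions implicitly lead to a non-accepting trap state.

Let each state record the length of the longest suffix of the input read so far that is also a prefix of `qqp`. S1 means the last symbol is `q`; S2 means the last 2 symbols are `qq`; S3 means the last 3 symbols are `qqp`. Accept only at S3, where the string currently ends in `qqp`.
4 states suffice.
        p   q  
>  S0   S0  S1 
   S1   S0  S2 
   S2   S3  S2 
 * S3   S0  S1 
(> = start, * = accepting)

start=S0 accept=S3 S0-p->S0 S0-q->S1 S1-p->S0 S1-q->S2 S2-p->S3 S2-q->S2 S3-p->S0 S3-q->S1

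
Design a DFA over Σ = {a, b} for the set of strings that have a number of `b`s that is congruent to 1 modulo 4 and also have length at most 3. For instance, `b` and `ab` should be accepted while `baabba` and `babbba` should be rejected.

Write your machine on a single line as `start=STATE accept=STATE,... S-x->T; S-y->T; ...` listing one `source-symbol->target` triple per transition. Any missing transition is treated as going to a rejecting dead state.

Handle the two conditions separately and then intersect. The first has 4 states tracking the count of `b`s modulo 4; the second has 5 states tracking the input length, saturating at 4. A product state is a pair (one from each), accepting exactly when both do. After merging equivalent states the machine shrinks.
With 7 states:
        a   b  
>  q0   q1  q2 
   q1   q3  q4 
 * q2   q4  q5 
   q3   q5  q6 
 * q4   q6  q5 
   q5   q5  q5 
 * q6   q5  q5 
(> = start, * = accepting)

start=q0; accept=q2,q4,q6; q0-a->q1; q0-b->q2; q1-a->q3; q1-b->q4; q2-a->q4; q2-b->q5; q3-a->q5; q3-b->q6; q4-a->q6; q4-b->q5; q5-a->q5; q5-b->q5; q6-a->q5; q6-b->q5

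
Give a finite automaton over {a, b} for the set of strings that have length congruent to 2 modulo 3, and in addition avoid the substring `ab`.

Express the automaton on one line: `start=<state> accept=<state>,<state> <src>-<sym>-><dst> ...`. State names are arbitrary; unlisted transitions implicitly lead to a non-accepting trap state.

start=S0 accept=S3,S5 S0-a->S1 S0-b->S2 S1-a->S3 S1-b->S4 S2-a->S3 S2-b->S5 S3-a->S6 S3-b->S4 S4-a->S4 S4-b->S4 S5-a->S6 S5-b->S0 S6-a->S1 S6-b->S4

Run two small machines in parallel and take their product. One (3 states) tracks the input length modulo 3; the other (3 states) tracks partial matches of the forbidden pattern `ab`. Each combined state is a pair, one component from each; accept when both components accept. Equivalent product states are then merged.
        a   b  
>  S0   S1  S2 
   S1   S3  S4 
   S2   S3  S5 
 * S3   S6  S4 
   S4   S4  S4 
 * S5   S6  S0 
   S6   S1  S4 
(> = start, * = accepting)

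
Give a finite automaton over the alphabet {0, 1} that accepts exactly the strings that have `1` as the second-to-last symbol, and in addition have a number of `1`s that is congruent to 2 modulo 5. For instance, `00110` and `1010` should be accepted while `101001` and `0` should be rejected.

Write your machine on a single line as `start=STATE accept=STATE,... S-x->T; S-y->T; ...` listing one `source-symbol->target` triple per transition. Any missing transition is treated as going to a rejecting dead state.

Handle the two conditions separately and then intersect. One (7 states) tracks the last 2 symbols read; the other (5 states) tracks the count of `1`s modulo 5. Each combined state is a pair, one component from each; accept when both components accept. After merging equivalent states the machine shrinks.
        0   1  
>  q0   q0  q1 
   q1   q2  q3 
   q2   q2  q4 
 * q3   q5  q6 
   q4   q5  q6 
 * q5   q7  q6 
   q6   q6  q8 
   q7   q7  q6 
   q8   q8  q0 
(> = start, * = accepting)

start=q0; accept=q3,q5; q0-0->q0; q0-1->q1; q1-0->q2; q1-1->q3; q2-0->q2; q2-1->q4; q3-0->q5; q3-1->q6; q4-0->q5; q4-1->q6; q5-0->q7; q5-1->q6; q6-0->q6; q6-1->q8; q7-0->q7; q7-1->q6; q8-0->q8; q8-1->q0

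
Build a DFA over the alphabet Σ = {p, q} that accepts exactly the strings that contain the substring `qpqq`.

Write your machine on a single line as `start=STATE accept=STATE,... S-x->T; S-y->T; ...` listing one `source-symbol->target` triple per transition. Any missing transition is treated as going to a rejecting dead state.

start=A; accept=E; A-p->A; A-q->B; B-p->C; B-q->B; C-p->A; C-q->D; D-p->C; D-q->E; E-p->E; E-q->E

States A..D record the length of the longest prefix of `qpqq` that matches the current input suffix. Reaching E means `qpqq` has been seen, and we stay there forever. Accept from E.
With 5 states:
       p  q 
>  A   A  B 
   B   C  B 
   C   A  D 
   D   C  E 
 * E   E  E 
(> = start, * = accepting)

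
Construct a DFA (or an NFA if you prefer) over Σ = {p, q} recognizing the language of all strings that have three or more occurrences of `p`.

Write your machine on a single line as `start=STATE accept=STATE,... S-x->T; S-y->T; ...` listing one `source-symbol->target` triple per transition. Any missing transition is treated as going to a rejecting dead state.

start=S0; accept=S3,S4; S0-p->S1; S0-q->S0; S1-p->S2; S1-q->S1; S2-p->S3; S2-q->S2; S3-p->S4; S3-q->S3; S4-p->S4; S4-q->S4

Only the number of `p`s matters, and only up to 4. Make a chain S0 → S1 → S2 → S3 → S4 advanced by each `p` (with S4 absorbing); every other symbol self-loops. The accepting set is {S3, S4}.
        p   q  
>  S0   S1  S0 
   S1   S2  S1 
   S2   S3  S2 
 * S3   S4  S3 
 * S4   S4  S4 
(> = start, * = accepting)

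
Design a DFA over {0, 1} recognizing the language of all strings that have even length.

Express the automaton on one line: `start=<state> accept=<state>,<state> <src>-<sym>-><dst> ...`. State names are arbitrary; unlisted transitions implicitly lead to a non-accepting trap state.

start=q0 accept=q0 q0-0->q1 q0-1->q1 q1-0->q0 q1-1->q0

Count input length modulo 2: every symbol advances one step around the cycle q0 → q1 → q0. Accept at q0.
A 2-state machine:
        0   1  
>* q0   q1  q1 
   q1   q0  q0 
(> = start, * = accepting)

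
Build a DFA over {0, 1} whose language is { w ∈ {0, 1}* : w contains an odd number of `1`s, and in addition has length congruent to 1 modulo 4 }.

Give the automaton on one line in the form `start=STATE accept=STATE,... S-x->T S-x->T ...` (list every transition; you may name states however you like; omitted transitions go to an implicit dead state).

start=A accept=C A-0->B A-1->C B-0->D B-1->E C-0->E C-1->D D-0->F D-1->G E-0->G E-1->F F-0->A F-1->H G-0->H G-1->A H-0->C H-1->B

Run two small machines in parallel and take their product. The first has 2 states tracking the count of `1`s modulo 2; the second has 4 states tracking the input length modulo 4. A product state is a pair (one from each), accepting exactly when both do.
An 8-state machine:
       0  1 
>  A   B  C 
   B   D  E 
 * C   E  D 
   D   F  G 
   E   G  F 
   F   A  H 
   G   H  A 
   H   C  B 
(> = start, * = accepting)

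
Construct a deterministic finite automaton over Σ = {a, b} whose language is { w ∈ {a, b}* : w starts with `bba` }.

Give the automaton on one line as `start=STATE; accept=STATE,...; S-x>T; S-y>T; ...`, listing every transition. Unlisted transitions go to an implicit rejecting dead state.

start=S0; accept=S3; S0-a>S4; S0-b>S1; S1-a>S4; S1-b>S2; S2-a>S3; S2-b>S4; S3-a>S3; S3-b>S3; S4-a>S4; S4-b>S4

Walk along `bba` while the input agrees: from S0 take `b` to S1, and so on. Any deviation drops to the rejecting sink S4. Once S3 is reached the prefix is confirmed and every continuation is accepted.
5 states suffice.
        a   b  
>  S0   S4  S1 
   S1   S4  S2 
   S2   S3  S4 
 * S3   S3  S3 
   S4   S4  S4 
(> = start, * = accepting)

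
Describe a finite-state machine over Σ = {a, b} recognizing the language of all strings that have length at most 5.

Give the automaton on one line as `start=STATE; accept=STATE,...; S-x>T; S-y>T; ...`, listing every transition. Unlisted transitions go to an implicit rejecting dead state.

start=q0; accept=q0,q1,q2,q3,q4,q5; q0-a>q1; q0-b>q1; q1-a>q2; q1-b>q2; q2-a>q3; q2-b>q3; q3-a>q4; q3-b>q4; q4-a>q5; q4-b>q5; q5-a>q6; q5-b>q6; q6-a>q6; q6-b>q6

We only need to distinguish lengths 0, 1, …, 5, and '>5'. Chain q0 → q1 → q2 → q3 → q4 → q5 → q6 on every symbol, with q6 looping. Accepting states: {q0, q1, q2, q3, q4, q5}.
        a   b  
>* q0   q1  q1 
 * q1   q2  q2 
 * q2   q3  q3 
 * q3   q4  q4 
 * q4   q5  q5 
 * q5   q6  q6 
   q6   q6  q6 
(> = start, * = accepting)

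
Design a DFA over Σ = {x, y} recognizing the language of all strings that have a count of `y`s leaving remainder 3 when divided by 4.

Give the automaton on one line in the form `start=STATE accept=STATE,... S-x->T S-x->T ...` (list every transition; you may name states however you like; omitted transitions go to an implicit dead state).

The only thing that matters is how many `y`s have appeared, reduced mod 4. Use one state per residue: A for 0, …, D for 3. Reading `y` moves to the next residue; anything else stays put. D is accepting.
4 states suffice.
       x  y 
>  A   A  B 
   B   B  C 
   C   C  D 
 * D   D  A 
(> = start, * = accepting)

start=A accept=D A-x->A A-y->B B-x->B B-y->C C-x->C C-y->D D-x->D D-y->A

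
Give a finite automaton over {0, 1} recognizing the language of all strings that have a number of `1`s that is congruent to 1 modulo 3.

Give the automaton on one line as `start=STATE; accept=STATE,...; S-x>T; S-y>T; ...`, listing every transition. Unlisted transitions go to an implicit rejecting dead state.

The only thing that matters is how many `1`s have appeared, reduced mod 3. Use one state per residue: s0 for 0, …, s2 for 2. Reading `1` moves to the next residue; anything else stays put. s1 is accepting.
A 3-state machine:
        0   1  
>  s0   s0  s1 
 * s1   s1  s2 
   s2   s2  s0 
(> = start, * = accepting)

start=s0; accept=s1; s0-0>s0; s0-1>s1; s1-0>s1; s1-1>s2; s2-0>s2; s2-1>s0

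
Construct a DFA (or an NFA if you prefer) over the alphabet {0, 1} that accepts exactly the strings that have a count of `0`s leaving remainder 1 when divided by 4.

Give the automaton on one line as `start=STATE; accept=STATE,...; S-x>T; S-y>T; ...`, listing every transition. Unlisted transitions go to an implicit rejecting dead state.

Keep the running count of `0`s modulo 4: each `0` advances along the cycle q0 → q1 → q2 → q3 → q0 while other symbols loop. Accept at q1.
With 4 states:
        0   1  
>  q0   q1  q0 
 * q1   q2  q1 
   q2   q3  q2 
   q3   q0  q3 
(> = start, * = accepting)

start=q0; accept=q1; q0-0>q1; q0-1>q0; q1-0>q2; q1-1>q1; q2-0>q3; q2-1>q2; q3-0>q0; q3-1>q3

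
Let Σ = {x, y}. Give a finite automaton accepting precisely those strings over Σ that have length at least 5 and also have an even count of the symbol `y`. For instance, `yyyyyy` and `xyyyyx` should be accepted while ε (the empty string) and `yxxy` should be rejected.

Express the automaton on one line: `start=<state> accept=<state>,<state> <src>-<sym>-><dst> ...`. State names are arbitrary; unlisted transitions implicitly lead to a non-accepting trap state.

Handle the two conditions separately and then intersect. The first has 7 states tracking the input length, saturating at 6; the second has 2 states tracking the count of `y`s modulo 2. A product state is a pair (one from each), accepting exactly when both do. After merging equivalent states the machine shrinks.
       x  y 
>  A   B  C 
   B   D  E 
   C   E  D 
   D   F  G 
   E   G  F 
   F   H  I 
   G   I  H 
   H   J  I 
   I   I  J 
 * J   J  I 
(> = start, * = accepting)

start=A accept=J A-x->B A-y->C B-x->D B-y->E C-x->E C-y->D D-x->F D-y->G E-x->G E-y->F F-x->H F-y->I G-x->I G-y->H H-x->J H-y->I I-x->I I-y->J J-x->J J-y->I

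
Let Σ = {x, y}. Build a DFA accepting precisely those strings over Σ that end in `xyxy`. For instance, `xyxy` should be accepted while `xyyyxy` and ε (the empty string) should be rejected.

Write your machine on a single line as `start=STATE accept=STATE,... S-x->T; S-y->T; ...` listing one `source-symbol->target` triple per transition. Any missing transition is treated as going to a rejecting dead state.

Let each state record the length of the longest suffix of the input read so far that is also a prefix of `xyxy`. s1 means the last symbol is `x`; s2 means the last 2 symbols are `xy`; s3 means the last 3 symbols are `xyx`; s4 means the last 4 symbols are `xyxy`. Accept only at s4, where the string currently ends in `xyxy`.
5 states suffice.
        x   y  
>  s0   s1  s0 
   s1   s1  s2 
   s2   s3  s0 
   s3   s1  s4 
 * s4   s3  s0 
(> = start, * = accepting)

start=s0; accept=s4; s0-x->s1; s0-y->s0; s1-x->s1; s1-y->s2; s2-x->s3; s2-y->s0; s3-x->s1; s3-y->s4; s4-x->s3; s4-y->s0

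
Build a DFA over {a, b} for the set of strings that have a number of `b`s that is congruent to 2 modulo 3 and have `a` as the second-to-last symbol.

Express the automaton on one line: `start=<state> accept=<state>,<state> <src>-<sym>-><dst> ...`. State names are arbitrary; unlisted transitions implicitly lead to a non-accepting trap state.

Build one automaton per condition and run them in lockstep. The first has 3 states tracking the count of `b`s modulo 3; the second has 7 states tracking the last 2 symbols read. A product state is a pair (one from each), accepting exactly when both do. Minimizing collapses redundant product states.
With 7 states:
        a   b  
>  q0   q0  q1 
   q1   q2  q3 
   q2   q2  q4 
   q3   q5  q0 
 * q4   q5  q0 
   q5   q6  q0 
 * q6   q6  q0 
(> = start, * = accepting)

start=q0 accept=q4,q6 q0-a->q0 q0-b->q1 q1-a->q2 q1-b->q3 q2-a->q2 q2-b->q4 q3-a->q5 q3-b->q0 q4-a->q5 q4-b->q0 q5-a->q6 q5-b->q0 q6-a->q6 q6-b->q0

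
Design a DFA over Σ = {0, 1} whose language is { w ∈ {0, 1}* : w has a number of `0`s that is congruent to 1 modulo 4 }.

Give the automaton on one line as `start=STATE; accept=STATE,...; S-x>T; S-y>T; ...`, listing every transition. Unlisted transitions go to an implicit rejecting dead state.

The only thing that matters is how many `0`s have appeared, reduced mod 4. Use one state per residue: q0 for 0, …, q3 for 3. Reading `0` moves to the next residue; anything else stays put. q1 is accepting.
With 4 states:
        0   1  
>  q0   q1  q0 
 * q1   q2  q1 
   q2   q3  q2 
   q3   q0  q3 
(> = start, * = accepting)

start=q0; accept=q1; q0-0>q1; q0-1>q0; q1-0>q2; q1-1>q1; q2-0>q3; q2-1>q2; q3-0>q0; q3-1>q3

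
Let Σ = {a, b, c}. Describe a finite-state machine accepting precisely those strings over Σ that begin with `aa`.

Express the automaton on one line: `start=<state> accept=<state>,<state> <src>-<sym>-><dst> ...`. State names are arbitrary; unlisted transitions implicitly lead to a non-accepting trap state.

start=S0 accept=S2 S0-a->S1 S0-b->S3 S0-c->S3 S1-a->S2 S1-b->S3 S1-c->S3 S2-a->S2 S2-b->S2 S2-c->S2 S3-a->S3 S3-b->S3 S3-c->S3

Walk along `aa` while the input agrees: from S0 take `a` to S1, and so on. Any deviation drops to the rejecting sink S3. Once S2 is reached the prefix is confirmed and every continuation is accepted.
With 4 states:
        a   b   c  
>  S0   S1  S3  S3 
   S1   S2  S3  S3 
 * S2   S2  S2  S2 
   S3   S3  S3  S3 
(> = start, * = accepting)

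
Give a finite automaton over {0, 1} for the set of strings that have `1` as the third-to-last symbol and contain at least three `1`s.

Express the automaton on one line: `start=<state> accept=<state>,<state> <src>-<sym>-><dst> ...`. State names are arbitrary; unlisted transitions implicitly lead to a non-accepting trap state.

Run two small machines in parallel and take their product. The first has 15 states tracking the last 3 symbols read; the second has 5 states tracking the count of `1`s, saturating at 4. A product state is a pair (one from each), accepting exactly when both do. Minimizing collapses redundant product states.
A 14-state machine:
          0    1  
>  q0     q0   q1 
   q1     q2   q3 
   q2     q2   q4 
   q3     q5   q6 
   q4     q5   q7 
   q5     q8   q9 
 * q6    q10   q6 
   q7    q10   q6 
   q8     q8  q11 
 * q9    q12   q7 
 * q10   q13   q9 
   q11   q12   q7 
   q12   q13   q9 
 * q13    q8  q11 
(> = start, * = accepting)

start=q0 accept=q6,q9,q10,q13 q0-0->q0 q0-1->q1 q1-0->q2 q1-1->q3 q2-0->q2 q2-1->q4 q3-0->q5 q3-1->q6 q4-0->q5 q4-1->q7 q5-0->q8 q5-1->q9 q6-0->q10 q6-1->q6 q7-0->q10 q7-1->q6 q8-0->q8 q8-1->q11 q9-0->q12 q9-1->q7 q10-0->q13 q10-1->q9 q11-0->q12 q11-1->q7 q12-0->q13 q12-1->q9 q13-0->q8 q13-1->q11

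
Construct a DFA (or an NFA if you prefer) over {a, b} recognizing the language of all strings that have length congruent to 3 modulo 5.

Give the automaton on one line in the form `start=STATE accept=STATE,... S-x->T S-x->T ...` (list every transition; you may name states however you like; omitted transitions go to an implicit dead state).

Count input length modulo 5: every symbol advances one step around the cycle s0 → s1 → s2 → s3 → s4 → s0. Accept at s3.
A 5-state machine:
        a   b  
>  s0   s1  s1 
   s1   s2  s2 
   s2   s3  s3 
 * s3   s4  s4 
   s4   s0  s0 
(> = start, * = accepting)

start=s0 accept=s3 s0-a->s1 s0-b->s1 s1-a->s2 s1-b->s2 s2-a->s3 s2-b->s3 s3-a->s4 s3-b->s4 s4-a->s0 s4-b->s0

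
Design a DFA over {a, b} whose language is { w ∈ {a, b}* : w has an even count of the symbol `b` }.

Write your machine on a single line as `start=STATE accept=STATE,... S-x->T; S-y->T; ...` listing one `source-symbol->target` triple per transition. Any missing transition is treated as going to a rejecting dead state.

start=s0; accept=s0; s0-a->s0; s0-b->s1; s1-a->s1; s1-b->s0

Keep the running count of `b`s modulo 2: each `b` advances along the cycle s0 → s1 → s0 while other symbols loop. Accept at s0.
2 states suffice.
        a   b  
>* s0   s0  s1 
   s1   s1  s0 
(> = start, * = accepting)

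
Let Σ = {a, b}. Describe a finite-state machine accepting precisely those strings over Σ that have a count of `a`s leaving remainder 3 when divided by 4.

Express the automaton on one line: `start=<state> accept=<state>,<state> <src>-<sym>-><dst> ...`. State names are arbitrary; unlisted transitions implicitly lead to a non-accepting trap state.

The only thing that matters is how many `a`s have appeared, reduced mod 4. Use one state per residue: S0 for 0, …, S3 for 3. Reading `a` moves to the next residue; anything else stays put. S3 is accepting.
With 4 states:
        a   b  
>  S0   S1  S0 
   S1   S2  S1 
   S2   S3  S2 
 * S3   S0  S3 
(> = start, * = accepting)

start=S0 accept=S3 S0-a->S1 S0-b->S0 S1-a->S2 S1-b->S1 S2-a->S3 S2-b->S2 S3-a->S0 S3-b->S3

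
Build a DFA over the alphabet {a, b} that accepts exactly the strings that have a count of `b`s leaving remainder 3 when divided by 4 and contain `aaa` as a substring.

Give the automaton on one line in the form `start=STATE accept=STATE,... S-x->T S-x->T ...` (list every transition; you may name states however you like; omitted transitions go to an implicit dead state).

Handle the two conditions separately and then intersect. One (4 states) tracks the count of `b`s modulo 4; the other (4 states) tracks whether and how much of `aaa` has been seen. Each combined state is a pair, one component from each; accept when both components accept.
          a    b  
>  S0     S1   S2 
   S1     S3   S2 
   S2     S4   S5 
   S3     S6   S2 
   S4     S7   S5 
   S5     S8   S9 
   S6     S6  S10 
   S7    S10   S5 
   S8    S11   S9 
   S9    S12   S0 
   S10   S10  S13 
   S11   S13   S9 
   S12   S14   S0 
   S13   S13  S15 
   S14   S15   S0 
 * S15   S15   S6 
(> = start, * = accepting)

start=S0 accept=S15 S0-a->S1 S0-b->S2 S1-a->S3 S1-b->S2 S2-a->S4 S2-b->S5 S3-a->S6 S3-b->S2 S4-a->S7 S4-b->S5 S5-a->S8 S5-b->S9 S6-a->S6 S6-b->S10 S7-a->S10 S7-b->S5 S8-a->S11 S8-b->S9 S9-a->S12 S9-b->S0 S10-a->S10 S10-b->S13 S11-a->S13 S11-b->S9 S12-a->S14 S12-b->S0 S13-a->S13 S13-b->S15 S14-a->S15 S14-b->S0 S15-a->S15 S15-b->S6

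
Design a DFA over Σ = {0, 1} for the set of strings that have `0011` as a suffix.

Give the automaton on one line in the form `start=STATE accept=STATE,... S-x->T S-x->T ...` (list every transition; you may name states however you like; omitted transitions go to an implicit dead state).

start=S0 accept=S4 S0-0->S1 S0-1->S0 S1-0->S2 S1-1->S0 S2-0->S2 S2-1->S3 S3-0->S1 S3-1->S4 S4-0->S1 S4-1->S0

Remember how much of `0011` the current input suffix matches. State S0 means no match yet; S1 means the last symbol is `0`; S2 means the last 2 symbols are `00`; S3 means the last 3 symbols are `001`; S4 means the last 4 symbols are `0011`. Only S4 accepts. On a mismatch, fall back to the longest proper suffix that is still a prefix of `0011`.
        0   1  
>  S0   S1  S0 
   S1   S2  S0 
   S2   S2  S3 
   S3   S1  S4 
 * S4   S1  S0 
(> = start, * = accepting)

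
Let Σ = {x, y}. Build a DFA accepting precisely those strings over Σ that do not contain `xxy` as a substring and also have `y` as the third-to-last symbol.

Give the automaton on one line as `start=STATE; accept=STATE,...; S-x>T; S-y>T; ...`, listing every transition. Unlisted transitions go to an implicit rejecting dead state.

start=q0; accept=q11,q12,q13,q14; q0-x>q1; q0-y>q2; q1-x>q3; q1-y>q4; q2-x>q5; q2-y>q6; q3-x>q7; q3-y>q8; q4-x>q9; q4-y>q10; q5-x>q11; q5-y>q12; q6-x>q13; q6-y>q14; q7-x>q7; q7-y>q8; q8-x>q15; q8-y>q16; q9-x>q11; q9-y>q12; q10-x>q13; q10-y>q14; q11-x>q7; q11-y>q8; q12-x>q9; q12-y>q10; q13-x>q11; q13-y>q12; q14-x>q13; q14-y>q14; q15-x>q17; q15-y>q18; q16-x>q19; q16-y>q20; q17-x>q21; q17-y>q8; q18-x>q15; q18-y>q16; q19-x>q17; q19-y>q18; q20-x>q19; q20-y>q20; q21-x>q21; q21-y>q8

Run two small machines in parallel and take their product. The first has 4 states tracking partial matches of the forbidden pattern `xxy`; the second has 15 states tracking the last 3 symbols read. A product state is a pair (one from each), accepting exactly when both do.
With 22 states:
          x    y  
>  q0     q1   q2 
   q1     q3   q4 
   q2     q5   q6 
   q3     q7   q8 
   q4     q9  q10 
   q5    q11  q12 
   q6    q13  q14 
   q7     q7   q8 
   q8    q15  q16 
   q9    q11  q12 
   q10   q13  q14 
 * q11    q7   q8 
 * q12    q9  q10 
 * q13   q11  q12 
 * q14   q13  q14 
   q15   q17  q18 
   q16   q19  q20 
   q17   q21   q8 
   q18   q15  q16 
   q19   q17  q18 
   q20   q19  q20 
   q21   q21   q8 
(> = start, * = accepting)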